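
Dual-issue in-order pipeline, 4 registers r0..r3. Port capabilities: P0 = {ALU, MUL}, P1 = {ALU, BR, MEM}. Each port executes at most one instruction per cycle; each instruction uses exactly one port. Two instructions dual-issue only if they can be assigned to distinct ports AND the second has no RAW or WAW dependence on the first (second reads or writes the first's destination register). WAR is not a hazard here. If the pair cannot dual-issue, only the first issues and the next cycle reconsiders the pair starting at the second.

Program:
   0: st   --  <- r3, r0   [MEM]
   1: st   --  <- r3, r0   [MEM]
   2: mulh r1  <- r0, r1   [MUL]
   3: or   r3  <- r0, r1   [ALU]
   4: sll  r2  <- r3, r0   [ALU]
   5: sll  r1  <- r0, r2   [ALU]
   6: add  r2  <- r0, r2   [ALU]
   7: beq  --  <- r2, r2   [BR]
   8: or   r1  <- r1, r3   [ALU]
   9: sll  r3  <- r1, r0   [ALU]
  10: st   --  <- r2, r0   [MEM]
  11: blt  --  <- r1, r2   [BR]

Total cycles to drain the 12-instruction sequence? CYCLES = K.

CYCLES = 8

[0] i0  st.MEM  -- no-port MEM/MEM
[1] i1,i2  st.MEM/mulh.MUL  -- dual
[2] i3  or.ALU  -- RAW r3
[3] i4  sll.ALU  -- RAW r2
[4] i5,i6  sll.ALU/add.ALU  -- dual
[5] i7,i8  beq.BR/or.ALU  -- dual
[6] i9,i10  sll.ALU/st.MEM  -- dual
[7] i11  blt.BR  -- tail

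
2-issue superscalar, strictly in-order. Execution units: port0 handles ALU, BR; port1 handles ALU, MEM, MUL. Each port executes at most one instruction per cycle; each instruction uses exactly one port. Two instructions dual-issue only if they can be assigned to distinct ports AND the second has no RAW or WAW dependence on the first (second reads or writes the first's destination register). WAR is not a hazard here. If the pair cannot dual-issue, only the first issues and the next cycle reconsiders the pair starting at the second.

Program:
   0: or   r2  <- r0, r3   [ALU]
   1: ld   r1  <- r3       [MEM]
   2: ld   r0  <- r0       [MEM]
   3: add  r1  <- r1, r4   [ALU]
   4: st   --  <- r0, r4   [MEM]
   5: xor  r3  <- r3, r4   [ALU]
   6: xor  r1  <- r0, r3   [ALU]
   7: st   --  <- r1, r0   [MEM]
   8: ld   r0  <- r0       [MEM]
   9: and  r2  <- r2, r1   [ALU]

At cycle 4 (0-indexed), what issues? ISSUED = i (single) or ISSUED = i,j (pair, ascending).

ISSUED = 7

[0] i0+i1  or/ld  -- dual
[1] i2+i3  ld/add  -- dual
[2] i4+i5  st/xor  -- dual
[3] i6  xor  -- RAW r1
[4] i7  st  -- no-port MEM/MEM
[5] i8+i9  ld/and  -- dual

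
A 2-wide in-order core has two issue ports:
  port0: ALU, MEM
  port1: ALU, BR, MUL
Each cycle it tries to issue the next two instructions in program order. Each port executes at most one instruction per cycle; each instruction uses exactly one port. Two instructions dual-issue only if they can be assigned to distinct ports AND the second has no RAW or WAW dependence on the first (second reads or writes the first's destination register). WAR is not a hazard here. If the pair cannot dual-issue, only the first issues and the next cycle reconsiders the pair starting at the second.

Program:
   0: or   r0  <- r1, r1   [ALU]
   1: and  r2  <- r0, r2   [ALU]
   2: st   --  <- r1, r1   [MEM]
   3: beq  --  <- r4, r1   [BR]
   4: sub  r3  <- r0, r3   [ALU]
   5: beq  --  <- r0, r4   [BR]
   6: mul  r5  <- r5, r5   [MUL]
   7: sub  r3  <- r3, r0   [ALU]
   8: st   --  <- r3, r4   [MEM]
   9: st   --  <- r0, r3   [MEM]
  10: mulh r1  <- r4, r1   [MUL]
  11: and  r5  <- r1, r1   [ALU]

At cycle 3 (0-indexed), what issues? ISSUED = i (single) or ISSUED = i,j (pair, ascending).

0. or.ALU @i0  | RAW r0
1. and.ALU;st.MEM @i1/i2  | dual
2. beq.BR;sub.ALU @i3/i4  | dual
3. beq.BR @i5  | no-port BR/MUL
4. mul.MUL;sub.ALU @i6/i7  | dual
5. st.MEM @i8  | no-port MEM/MEM
6. st.MEM;mulh.MUL @i9/i10  | dual
7. and.ALU @i11  | tail

ISSUED = 5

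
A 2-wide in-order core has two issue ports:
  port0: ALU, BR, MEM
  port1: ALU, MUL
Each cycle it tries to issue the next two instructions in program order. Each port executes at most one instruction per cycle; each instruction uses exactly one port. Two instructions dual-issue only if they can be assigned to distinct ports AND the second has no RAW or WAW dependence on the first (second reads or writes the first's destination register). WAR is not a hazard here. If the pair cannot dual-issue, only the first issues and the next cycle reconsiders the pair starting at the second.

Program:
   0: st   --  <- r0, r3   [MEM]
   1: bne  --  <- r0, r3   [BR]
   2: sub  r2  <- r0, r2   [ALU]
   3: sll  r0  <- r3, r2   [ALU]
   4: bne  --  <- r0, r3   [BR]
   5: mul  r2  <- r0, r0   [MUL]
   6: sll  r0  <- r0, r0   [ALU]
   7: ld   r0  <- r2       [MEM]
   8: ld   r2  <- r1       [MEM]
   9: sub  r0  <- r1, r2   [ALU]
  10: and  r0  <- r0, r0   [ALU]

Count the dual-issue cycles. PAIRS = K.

  cy0 -> i0 (st) no-port MEM/BR
  cy1 -> i1+i2 (bne/sub) 2-wide
  cy2 -> i3 (sll) RAW r0
  cy3 -> i4+i5 (bne/mul) 2-wide
  cy4 -> i6 (sll) WAW r0
  cy5 -> i7 (ld) no-port MEM/MEM
  cy6 -> i8 (ld) RAW r2
  cy7 -> i9 (sub) RAW+WAW r0
  cy8 -> i10 (and) tail

PAIRS = 2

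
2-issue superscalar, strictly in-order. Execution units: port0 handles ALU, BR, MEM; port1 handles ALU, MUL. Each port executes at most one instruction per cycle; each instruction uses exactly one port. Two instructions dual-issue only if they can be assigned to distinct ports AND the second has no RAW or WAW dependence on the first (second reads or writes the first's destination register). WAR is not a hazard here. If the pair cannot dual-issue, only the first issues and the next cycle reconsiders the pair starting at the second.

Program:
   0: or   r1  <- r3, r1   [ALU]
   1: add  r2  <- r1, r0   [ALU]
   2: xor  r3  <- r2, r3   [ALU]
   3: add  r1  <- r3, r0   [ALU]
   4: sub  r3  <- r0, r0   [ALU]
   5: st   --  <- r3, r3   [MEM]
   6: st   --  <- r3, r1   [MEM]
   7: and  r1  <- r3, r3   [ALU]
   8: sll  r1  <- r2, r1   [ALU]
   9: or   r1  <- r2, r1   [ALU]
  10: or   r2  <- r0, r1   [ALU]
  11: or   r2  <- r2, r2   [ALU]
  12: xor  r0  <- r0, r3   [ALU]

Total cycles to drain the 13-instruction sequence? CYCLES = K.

CYCLES = 10

t=0 i0:or ; RAW r1
t=1 i1:add ; RAW r2
t=2 i2:xor ; RAW r3
t=3 i3+i4:add sub ; dual
t=4 i5:st ; no-port MEM/MEM
t=5 i6+i7:st and ; dual
t=6 i8:sll ; RAW+WAW r1
t=7 i9:or ; RAW r1
t=8 i10:or ; RAW+WAW r2
t=9 i11+i12:or xor ; dual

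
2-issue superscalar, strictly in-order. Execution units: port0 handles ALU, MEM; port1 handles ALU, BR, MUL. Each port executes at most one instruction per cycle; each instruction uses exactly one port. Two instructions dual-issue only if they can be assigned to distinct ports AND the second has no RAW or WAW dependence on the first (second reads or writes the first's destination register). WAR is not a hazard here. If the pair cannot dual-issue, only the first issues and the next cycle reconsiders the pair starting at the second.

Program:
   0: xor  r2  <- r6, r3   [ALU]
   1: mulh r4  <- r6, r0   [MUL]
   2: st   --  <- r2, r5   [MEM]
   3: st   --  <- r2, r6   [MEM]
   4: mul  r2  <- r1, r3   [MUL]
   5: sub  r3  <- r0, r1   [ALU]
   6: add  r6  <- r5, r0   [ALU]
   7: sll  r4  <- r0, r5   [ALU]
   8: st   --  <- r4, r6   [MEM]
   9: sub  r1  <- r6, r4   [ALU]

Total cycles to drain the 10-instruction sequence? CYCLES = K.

t=0 i0,i1:xor mulh ; 2-wide
t=1 i2:st ; no-port MEM/MEM
t=2 i3,i4:st mul ; 2-wide
t=3 i5,i6:sub add ; 2-wide
t=4 i7:sll ; RAW r4
t=5 i8,i9:st sub ; 2-wide

CYCLES = 6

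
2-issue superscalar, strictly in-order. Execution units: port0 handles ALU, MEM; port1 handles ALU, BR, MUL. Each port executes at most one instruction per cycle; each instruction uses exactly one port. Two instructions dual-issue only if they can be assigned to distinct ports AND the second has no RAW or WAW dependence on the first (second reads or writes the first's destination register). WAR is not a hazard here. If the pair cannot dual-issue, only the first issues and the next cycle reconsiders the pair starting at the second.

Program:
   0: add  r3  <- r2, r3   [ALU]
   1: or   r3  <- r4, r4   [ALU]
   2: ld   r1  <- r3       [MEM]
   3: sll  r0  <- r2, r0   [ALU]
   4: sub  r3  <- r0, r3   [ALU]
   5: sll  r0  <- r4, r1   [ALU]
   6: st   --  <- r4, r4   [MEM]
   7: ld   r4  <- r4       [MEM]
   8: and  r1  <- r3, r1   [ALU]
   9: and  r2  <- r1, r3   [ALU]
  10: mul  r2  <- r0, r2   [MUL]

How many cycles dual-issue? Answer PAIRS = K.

PAIRS = 3

[0] i0  add  -- WAW r3
[1] i1  or  -- RAW r3
[2] i2+i3  ld/sll  -- 2-wide
[3] i4+i5  sub/sll  -- 2-wide
[4] i6  st  -- no-port MEM/MEM
[5] i7+i8  ld/and  -- 2-wide
[6] i9  and  -- RAW+WAW r2
[7] i10  mul  -- tail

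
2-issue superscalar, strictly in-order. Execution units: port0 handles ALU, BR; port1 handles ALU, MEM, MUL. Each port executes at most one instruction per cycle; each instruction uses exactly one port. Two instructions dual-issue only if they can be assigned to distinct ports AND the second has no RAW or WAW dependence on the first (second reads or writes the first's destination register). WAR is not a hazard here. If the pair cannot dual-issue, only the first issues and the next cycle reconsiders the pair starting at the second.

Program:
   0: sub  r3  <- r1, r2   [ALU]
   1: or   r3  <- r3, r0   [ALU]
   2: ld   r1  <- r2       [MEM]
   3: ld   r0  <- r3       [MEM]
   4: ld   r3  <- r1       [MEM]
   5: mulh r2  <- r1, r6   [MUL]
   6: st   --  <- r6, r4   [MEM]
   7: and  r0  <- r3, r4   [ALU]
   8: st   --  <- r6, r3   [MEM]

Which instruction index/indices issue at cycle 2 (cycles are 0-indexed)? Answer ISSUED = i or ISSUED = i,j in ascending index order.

c0: i0 sub  RAW+WAW r3
c1: i1+i2 or ld  pair
c2: i3 ld  no-port MEM/MEM
c3: i4 ld  no-port MEM/MUL
c4: i5 mulh  no-port MUL/MEM
c5: i6+i7 st and  pair
c6: i8 st  tail

ISSUED = 3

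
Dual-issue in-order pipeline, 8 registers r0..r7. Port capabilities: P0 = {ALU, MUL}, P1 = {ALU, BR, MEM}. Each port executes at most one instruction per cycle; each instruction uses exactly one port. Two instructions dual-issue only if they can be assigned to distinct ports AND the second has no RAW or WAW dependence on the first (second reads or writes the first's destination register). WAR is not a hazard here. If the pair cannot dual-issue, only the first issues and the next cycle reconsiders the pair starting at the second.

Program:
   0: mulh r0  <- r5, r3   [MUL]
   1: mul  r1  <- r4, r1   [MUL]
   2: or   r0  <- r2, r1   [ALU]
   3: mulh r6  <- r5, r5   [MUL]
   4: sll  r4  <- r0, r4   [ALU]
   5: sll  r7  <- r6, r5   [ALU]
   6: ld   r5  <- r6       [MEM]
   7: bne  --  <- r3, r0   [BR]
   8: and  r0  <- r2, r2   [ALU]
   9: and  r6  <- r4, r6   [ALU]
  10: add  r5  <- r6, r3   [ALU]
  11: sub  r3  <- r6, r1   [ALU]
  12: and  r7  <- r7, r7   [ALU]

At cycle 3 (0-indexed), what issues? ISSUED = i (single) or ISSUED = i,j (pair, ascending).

ISSUED = 4,5

[0] i0  mulh.MUL  -- no-port MUL/MUL
[1] i1  mul.MUL  -- RAW r1
[2] i2/i3  or.ALU mulh.MUL  -- 2-wide
[3] i4/i5  sll.ALU sll.ALU  -- 2-wide
[4] i6  ld.MEM  -- no-port MEM/BR
[5] i7/i8  bne.BR and.ALU  -- 2-wide
[6] i9  and.ALU  -- RAW r6
[7] i10/i11  add.ALU sub.ALU  -- 2-wide
[8] i12  and.ALU  -- tail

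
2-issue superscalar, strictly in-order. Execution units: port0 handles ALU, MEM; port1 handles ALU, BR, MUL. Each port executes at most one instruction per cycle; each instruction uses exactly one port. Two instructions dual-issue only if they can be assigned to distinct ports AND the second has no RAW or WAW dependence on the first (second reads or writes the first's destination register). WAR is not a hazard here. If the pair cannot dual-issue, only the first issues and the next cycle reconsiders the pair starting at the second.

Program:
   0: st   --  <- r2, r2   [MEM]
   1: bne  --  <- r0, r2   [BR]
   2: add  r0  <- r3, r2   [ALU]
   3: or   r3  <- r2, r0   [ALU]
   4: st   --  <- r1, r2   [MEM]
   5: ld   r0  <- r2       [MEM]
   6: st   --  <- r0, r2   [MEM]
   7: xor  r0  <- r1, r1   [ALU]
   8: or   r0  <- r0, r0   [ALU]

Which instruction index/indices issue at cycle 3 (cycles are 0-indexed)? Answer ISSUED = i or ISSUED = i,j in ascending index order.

ISSUED = 5

0. st.MEM+bne.BR @i0/i1  | pair
1. add.ALU @i2  | RAW r0
2. or.ALU+st.MEM @i3/i4  | pair
3. ld.MEM @i5  | no-port MEM/MEM
4. st.MEM+xor.ALU @i6/i7  | pair
5. or.ALU @i8  | tail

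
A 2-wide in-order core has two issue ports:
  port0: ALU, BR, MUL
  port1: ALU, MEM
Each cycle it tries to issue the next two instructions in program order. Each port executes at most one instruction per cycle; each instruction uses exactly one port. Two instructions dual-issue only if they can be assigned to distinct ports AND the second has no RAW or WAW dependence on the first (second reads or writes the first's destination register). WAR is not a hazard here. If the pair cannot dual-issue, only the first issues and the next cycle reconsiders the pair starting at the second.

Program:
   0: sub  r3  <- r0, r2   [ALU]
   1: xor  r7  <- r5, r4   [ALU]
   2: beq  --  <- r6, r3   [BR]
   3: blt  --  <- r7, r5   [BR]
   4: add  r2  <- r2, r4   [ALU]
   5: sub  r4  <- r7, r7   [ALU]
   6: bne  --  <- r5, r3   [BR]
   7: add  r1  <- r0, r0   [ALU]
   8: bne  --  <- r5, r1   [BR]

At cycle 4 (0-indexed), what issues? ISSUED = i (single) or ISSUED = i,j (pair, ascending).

ISSUED = 7

t=0 i0+i1:sub.ALU/xor.ALU ; dual
t=1 i2:beq.BR ; no-port BR/BR
t=2 i3+i4:blt.BR/add.ALU ; dual
t=3 i5+i6:sub.ALU/bne.BR ; dual
t=4 i7:add.ALU ; RAW r1
t=5 i8:bne.BR ; tail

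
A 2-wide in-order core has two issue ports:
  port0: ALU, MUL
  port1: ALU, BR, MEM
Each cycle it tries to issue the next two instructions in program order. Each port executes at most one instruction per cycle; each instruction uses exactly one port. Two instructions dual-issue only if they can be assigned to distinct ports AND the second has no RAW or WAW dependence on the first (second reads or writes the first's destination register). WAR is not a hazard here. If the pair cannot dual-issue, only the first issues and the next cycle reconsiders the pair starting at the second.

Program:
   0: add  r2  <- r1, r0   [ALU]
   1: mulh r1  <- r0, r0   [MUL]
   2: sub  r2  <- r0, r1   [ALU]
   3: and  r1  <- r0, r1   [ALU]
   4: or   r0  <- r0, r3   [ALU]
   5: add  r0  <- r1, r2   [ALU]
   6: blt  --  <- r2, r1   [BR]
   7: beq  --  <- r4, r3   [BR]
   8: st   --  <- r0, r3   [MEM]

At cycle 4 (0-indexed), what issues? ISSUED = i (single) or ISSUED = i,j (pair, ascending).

t=0 i0+i1:add.ALU;mulh.MUL ; 2-wide
t=1 i2+i3:sub.ALU;and.ALU ; 2-wide
t=2 i4:or.ALU ; WAW r0
t=3 i5+i6:add.ALU;blt.BR ; 2-wide
t=4 i7:beq.BR ; no-port BR/MEM
t=5 i8:st.MEM ; tail

ISSUED = 7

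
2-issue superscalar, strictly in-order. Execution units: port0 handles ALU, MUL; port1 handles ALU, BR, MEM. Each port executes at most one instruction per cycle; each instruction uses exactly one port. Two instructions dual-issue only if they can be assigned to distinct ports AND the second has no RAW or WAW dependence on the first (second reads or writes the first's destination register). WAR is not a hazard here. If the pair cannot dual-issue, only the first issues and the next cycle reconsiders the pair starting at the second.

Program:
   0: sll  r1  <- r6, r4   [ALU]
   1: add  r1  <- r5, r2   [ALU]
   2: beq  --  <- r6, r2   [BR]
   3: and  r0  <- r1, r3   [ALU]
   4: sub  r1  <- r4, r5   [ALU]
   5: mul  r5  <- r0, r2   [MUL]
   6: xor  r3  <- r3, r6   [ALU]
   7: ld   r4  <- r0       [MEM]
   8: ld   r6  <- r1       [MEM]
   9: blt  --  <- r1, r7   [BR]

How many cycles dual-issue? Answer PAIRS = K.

PAIRS = 3

0. sll.ALU @i0  | WAW r1
1. add.ALU+beq.BR @i1&i2  | dual
2. and.ALU+sub.ALU @i3&i4  | dual
3. mul.MUL+xor.ALU @i5&i6  | dual
4. ld.MEM @i7  | no-port MEM/MEM
5. ld.MEM @i8  | no-port MEM/BR
6. blt.BR @i9  | tail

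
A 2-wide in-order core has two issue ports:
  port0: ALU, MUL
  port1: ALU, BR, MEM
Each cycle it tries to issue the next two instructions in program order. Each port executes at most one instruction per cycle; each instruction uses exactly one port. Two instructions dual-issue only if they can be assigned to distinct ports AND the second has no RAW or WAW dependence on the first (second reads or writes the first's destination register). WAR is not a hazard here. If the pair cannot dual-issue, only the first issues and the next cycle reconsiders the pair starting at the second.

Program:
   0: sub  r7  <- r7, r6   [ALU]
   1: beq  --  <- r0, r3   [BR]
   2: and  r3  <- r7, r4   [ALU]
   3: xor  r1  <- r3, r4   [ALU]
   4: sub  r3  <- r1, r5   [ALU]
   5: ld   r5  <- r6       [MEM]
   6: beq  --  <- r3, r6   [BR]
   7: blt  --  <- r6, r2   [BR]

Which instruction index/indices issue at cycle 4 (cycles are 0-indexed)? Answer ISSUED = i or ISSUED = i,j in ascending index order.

ISSUED = 6

  cy0 -> i0&i1 (sub.ALU+beq.BR) 2-wide
  cy1 -> i2 (and.ALU) RAW r3
  cy2 -> i3 (xor.ALU) RAW r1
  cy3 -> i4&i5 (sub.ALU+ld.MEM) 2-wide
  cy4 -> i6 (beq.BR) no-port BR/BR
  cy5 -> i7 (blt.BR) tail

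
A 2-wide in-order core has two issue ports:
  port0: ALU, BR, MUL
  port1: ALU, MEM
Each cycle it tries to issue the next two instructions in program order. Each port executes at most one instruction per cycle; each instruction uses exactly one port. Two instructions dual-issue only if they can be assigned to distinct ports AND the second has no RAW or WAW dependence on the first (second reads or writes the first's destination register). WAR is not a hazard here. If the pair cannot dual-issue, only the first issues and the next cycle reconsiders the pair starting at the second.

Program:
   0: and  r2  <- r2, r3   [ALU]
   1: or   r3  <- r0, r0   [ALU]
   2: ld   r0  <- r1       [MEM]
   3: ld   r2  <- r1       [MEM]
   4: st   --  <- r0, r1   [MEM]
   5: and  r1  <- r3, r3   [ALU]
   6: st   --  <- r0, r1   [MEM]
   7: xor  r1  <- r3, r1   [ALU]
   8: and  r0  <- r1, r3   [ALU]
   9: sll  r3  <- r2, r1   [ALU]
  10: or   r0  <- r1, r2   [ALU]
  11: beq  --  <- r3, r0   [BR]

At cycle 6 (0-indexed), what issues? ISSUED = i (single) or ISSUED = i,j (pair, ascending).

0. and;or @i0&i1  | dual
1. ld @i2  | no-port MEM/MEM
2. ld @i3  | no-port MEM/MEM
3. st;and @i4&i5  | dual
4. st;xor @i6&i7  | dual
5. and;sll @i8&i9  | dual
6. or @i10  | RAW r0
7. beq @i11  | tail

ISSUED = 10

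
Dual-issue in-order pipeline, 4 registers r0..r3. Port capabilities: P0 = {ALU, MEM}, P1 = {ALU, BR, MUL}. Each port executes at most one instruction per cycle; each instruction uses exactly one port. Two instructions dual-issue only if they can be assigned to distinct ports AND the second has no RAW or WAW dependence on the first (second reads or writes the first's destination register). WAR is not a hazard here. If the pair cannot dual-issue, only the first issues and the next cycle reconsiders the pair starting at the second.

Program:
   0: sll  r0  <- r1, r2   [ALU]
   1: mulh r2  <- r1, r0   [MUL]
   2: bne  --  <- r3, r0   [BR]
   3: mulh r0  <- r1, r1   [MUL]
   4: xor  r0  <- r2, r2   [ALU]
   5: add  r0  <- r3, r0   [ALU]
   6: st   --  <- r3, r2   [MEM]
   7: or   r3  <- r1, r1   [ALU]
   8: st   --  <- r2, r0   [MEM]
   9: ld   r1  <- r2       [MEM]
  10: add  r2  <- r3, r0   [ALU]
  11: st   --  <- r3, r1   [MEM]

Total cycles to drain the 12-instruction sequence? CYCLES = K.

#0 head=0: sll.ALU i0 RAW r0
#1 head=1: mulh.MUL i1 no-port MUL/BR
#2 head=2: bne.BR i2 no-port BR/MUL
#3 head=3: mulh.MUL i3 WAW r0
#4 head=4: xor.ALU i4 RAW+WAW r0
#5 head=5: add.ALU;st.MEM i5&i6 dual
#6 head=7: or.ALU;st.MEM i7&i8 dual
#7 head=9: ld.MEM;add.ALU i9&i10 dual
#8 head=11: st.MEM i11 tail

CYCLES = 9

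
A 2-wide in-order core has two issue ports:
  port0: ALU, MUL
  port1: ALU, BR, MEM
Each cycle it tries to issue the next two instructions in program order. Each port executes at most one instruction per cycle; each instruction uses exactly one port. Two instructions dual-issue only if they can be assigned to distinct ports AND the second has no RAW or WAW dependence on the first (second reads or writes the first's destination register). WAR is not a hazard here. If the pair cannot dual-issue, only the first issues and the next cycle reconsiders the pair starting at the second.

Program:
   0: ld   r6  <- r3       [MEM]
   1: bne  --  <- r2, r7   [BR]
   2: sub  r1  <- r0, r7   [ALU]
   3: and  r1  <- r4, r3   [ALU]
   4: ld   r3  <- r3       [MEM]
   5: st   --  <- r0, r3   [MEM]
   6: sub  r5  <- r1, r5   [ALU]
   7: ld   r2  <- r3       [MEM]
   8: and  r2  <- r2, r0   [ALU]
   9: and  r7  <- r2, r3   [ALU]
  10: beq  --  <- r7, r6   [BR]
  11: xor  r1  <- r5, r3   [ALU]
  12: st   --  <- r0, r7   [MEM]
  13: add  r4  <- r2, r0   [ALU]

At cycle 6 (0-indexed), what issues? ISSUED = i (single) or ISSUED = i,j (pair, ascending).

ISSUED = 9

#0 head=0: ld.MEM i0 no-port MEM/BR
#1 head=1: bne.BR sub.ALU i1+i2 pair
#2 head=3: and.ALU ld.MEM i3+i4 pair
#3 head=5: st.MEM sub.ALU i5+i6 pair
#4 head=7: ld.MEM i7 RAW+WAW r2
#5 head=8: and.ALU i8 RAW r2
#6 head=9: and.ALU i9 RAW r7
#7 head=10: beq.BR xor.ALU i10+i11 pair
#8 head=12: st.MEM add.ALU i12+i13 pair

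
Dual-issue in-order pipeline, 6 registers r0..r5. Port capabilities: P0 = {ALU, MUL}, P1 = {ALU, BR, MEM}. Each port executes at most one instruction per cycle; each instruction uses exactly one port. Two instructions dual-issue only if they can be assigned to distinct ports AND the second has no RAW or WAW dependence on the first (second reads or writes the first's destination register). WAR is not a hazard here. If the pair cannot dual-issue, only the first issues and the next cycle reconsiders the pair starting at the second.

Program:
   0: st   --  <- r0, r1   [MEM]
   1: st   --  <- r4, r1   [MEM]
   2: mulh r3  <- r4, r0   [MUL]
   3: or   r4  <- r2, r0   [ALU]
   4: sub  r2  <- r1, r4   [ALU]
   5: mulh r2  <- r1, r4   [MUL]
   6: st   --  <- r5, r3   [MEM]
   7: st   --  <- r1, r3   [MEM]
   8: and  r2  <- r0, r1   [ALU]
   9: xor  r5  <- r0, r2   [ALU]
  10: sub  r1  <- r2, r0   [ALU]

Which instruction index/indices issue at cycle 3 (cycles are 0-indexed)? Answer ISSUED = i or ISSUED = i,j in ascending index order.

ISSUED = 4

t=0 i0:st ; no-port MEM/MEM
t=1 i1+i2:st mulh ; 2-wide
t=2 i3:or ; RAW r4
t=3 i4:sub ; WAW r2
t=4 i5+i6:mulh st ; 2-wide
t=5 i7+i8:st and ; 2-wide
t=6 i9+i10:xor sub ; 2-wide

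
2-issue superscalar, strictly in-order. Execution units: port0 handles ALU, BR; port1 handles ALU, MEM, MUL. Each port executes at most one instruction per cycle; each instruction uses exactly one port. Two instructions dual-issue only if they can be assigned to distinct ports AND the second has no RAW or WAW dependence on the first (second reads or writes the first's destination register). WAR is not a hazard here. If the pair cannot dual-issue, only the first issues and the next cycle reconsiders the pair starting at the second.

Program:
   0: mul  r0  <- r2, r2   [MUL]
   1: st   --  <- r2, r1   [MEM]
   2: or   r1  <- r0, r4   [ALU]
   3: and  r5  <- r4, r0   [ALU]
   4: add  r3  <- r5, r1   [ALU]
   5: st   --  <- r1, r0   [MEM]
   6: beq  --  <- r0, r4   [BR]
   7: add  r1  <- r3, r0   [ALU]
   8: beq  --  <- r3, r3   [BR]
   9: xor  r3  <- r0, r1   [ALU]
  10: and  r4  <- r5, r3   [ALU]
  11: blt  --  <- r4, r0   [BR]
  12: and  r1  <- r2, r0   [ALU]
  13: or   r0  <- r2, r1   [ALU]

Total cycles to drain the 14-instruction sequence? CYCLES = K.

CYCLES = 9

0. mul @i0  | no-port MUL/MEM
1. st+or @i1,i2  | 2-wide
2. and @i3  | RAW r5
3. add+st @i4,i5  | 2-wide
4. beq+add @i6,i7  | 2-wide
5. beq+xor @i8,i9  | 2-wide
6. and @i10  | RAW r4
7. blt+and @i11,i12  | 2-wide
8. or @i13  | tail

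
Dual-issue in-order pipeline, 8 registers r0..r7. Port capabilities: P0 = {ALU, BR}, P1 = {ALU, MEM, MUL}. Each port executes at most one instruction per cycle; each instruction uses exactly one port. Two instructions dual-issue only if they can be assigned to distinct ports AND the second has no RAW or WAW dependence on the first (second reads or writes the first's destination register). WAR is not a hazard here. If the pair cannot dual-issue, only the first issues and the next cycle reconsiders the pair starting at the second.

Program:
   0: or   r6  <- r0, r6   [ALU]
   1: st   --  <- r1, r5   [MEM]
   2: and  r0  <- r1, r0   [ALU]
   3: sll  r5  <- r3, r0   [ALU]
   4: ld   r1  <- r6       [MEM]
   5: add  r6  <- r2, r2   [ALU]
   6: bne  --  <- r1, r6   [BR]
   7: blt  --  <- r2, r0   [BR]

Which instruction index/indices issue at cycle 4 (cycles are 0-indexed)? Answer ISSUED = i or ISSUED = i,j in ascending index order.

t=0 i0&i1:or.ALU/st.MEM ; dual
t=1 i2:and.ALU ; RAW r0
t=2 i3&i4:sll.ALU/ld.MEM ; dual
t=3 i5:add.ALU ; RAW r6
t=4 i6:bne.BR ; no-port BR/BR
t=5 i7:blt.BR ; tail

ISSUED = 6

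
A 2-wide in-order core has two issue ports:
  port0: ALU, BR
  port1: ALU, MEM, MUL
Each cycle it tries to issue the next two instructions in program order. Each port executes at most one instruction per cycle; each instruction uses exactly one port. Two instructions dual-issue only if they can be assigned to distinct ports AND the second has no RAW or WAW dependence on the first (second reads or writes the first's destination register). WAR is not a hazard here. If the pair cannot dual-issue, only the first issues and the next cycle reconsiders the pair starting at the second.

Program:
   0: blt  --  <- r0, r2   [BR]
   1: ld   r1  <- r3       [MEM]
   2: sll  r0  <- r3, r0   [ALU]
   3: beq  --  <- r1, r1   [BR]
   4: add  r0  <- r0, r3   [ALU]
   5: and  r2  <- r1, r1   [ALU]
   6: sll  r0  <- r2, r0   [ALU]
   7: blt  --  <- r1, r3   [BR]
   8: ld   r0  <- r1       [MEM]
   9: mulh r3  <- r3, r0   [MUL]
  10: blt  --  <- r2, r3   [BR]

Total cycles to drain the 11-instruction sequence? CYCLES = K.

CYCLES = 7

t=0 i0&i1:blt.BR ld.MEM ; dual
t=1 i2&i3:sll.ALU beq.BR ; dual
t=2 i4&i5:add.ALU and.ALU ; dual
t=3 i6&i7:sll.ALU blt.BR ; dual
t=4 i8:ld.MEM ; no-port MEM/MUL
t=5 i9:mulh.MUL ; RAW r3
t=6 i10:blt.BR ; tail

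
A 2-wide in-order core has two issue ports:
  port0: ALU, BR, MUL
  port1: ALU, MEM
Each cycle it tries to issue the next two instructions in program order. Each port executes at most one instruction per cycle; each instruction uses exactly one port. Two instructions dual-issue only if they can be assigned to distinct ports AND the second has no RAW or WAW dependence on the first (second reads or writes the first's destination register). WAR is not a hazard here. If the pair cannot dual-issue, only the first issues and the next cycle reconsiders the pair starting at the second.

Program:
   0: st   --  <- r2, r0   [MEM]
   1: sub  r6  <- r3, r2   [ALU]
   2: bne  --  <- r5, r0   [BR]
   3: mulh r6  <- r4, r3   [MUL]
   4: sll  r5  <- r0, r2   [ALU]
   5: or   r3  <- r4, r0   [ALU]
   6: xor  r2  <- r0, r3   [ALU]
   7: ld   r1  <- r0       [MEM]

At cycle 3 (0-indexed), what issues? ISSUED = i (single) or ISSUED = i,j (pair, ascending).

ISSUED = 5

[0] i0,i1  st.MEM sub.ALU  -- pair
[1] i2  bne.BR  -- no-port BR/MUL
[2] i3,i4  mulh.MUL sll.ALU  -- pair
[3] i5  or.ALU  -- RAW r3
[4] i6,i7  xor.ALU ld.MEM  -- pair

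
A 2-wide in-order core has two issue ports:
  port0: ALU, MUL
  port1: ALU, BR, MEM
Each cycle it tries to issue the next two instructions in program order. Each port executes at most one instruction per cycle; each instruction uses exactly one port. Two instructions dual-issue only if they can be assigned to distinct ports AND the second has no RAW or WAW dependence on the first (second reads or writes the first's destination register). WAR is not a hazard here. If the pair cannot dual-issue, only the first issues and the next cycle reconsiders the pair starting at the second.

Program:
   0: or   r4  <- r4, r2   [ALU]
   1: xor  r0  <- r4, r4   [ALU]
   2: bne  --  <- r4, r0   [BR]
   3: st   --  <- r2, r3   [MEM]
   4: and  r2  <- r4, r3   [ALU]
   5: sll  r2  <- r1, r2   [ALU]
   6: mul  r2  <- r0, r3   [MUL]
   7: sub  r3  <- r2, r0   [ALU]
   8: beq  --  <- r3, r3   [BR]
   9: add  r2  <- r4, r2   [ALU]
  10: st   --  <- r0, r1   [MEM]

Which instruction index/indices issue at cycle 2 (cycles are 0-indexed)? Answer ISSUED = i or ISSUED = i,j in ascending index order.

t=0 i0:or ; RAW r4
t=1 i1:xor ; RAW r0
t=2 i2:bne ; no-port BR/MEM
t=3 i3&i4:st and ; 2-wide
t=4 i5:sll ; WAW r2
t=5 i6:mul ; RAW r2
t=6 i7:sub ; RAW r3
t=7 i8&i9:beq add ; 2-wide
t=8 i10:st ; tail

ISSUED = 2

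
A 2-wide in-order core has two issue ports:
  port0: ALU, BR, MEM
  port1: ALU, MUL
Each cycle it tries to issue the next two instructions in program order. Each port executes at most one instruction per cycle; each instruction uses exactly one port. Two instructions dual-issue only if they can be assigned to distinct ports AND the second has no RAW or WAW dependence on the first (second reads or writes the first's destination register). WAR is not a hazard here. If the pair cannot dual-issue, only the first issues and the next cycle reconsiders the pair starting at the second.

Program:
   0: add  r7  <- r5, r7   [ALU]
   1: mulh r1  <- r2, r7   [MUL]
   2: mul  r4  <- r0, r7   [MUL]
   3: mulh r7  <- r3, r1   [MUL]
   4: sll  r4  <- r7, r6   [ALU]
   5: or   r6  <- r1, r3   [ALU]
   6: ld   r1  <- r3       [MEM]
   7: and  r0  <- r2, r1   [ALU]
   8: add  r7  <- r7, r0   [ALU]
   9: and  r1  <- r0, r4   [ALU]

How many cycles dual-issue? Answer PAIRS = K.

  cy0 -> i0 (add) RAW r7
  cy1 -> i1 (mulh) no-port MUL/MUL
  cy2 -> i2 (mul) no-port MUL/MUL
  cy3 -> i3 (mulh) RAW r7
  cy4 -> i4&i5 (sll or) dual
  cy5 -> i6 (ld) RAW r1
  cy6 -> i7 (and) RAW r0
  cy7 -> i8&i9 (add and) dual

PAIRS = 2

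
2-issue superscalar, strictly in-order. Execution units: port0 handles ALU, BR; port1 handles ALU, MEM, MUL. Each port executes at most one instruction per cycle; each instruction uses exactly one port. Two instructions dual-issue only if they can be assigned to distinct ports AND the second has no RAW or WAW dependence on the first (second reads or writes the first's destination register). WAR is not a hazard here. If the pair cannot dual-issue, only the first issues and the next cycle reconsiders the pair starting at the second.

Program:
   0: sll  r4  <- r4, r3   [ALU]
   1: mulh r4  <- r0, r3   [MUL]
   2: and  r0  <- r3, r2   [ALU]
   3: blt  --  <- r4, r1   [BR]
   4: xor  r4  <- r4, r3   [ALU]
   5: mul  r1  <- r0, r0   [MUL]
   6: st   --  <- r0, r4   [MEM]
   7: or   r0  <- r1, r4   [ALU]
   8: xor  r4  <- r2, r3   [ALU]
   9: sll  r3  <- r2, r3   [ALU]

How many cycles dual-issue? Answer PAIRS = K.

[0] i0  sll  -- WAW r4
[1] i1/i2  mulh/and  -- pair
[2] i3/i4  blt/xor  -- pair
[3] i5  mul  -- no-port MUL/MEM
[4] i6/i7  st/or  -- pair
[5] i8/i9  xor/sll  -- pair

PAIRS = 4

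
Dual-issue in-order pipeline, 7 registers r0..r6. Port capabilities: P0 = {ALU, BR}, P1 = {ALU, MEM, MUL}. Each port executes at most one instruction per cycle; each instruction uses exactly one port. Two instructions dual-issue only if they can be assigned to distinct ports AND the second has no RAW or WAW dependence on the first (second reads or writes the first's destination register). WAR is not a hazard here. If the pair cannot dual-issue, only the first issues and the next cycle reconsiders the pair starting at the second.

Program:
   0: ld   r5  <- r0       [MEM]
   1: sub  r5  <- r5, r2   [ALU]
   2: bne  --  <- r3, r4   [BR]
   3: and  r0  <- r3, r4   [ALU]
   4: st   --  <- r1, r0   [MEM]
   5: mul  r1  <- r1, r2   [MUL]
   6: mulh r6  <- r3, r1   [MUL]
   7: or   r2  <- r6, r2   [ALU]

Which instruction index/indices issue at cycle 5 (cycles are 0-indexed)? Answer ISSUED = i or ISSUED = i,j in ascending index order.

ISSUED = 6

  cy0 -> i0 (ld.MEM) RAW+WAW r5
  cy1 -> i1/i2 (sub.ALU+bne.BR) dual
  cy2 -> i3 (and.ALU) RAW r0
  cy3 -> i4 (st.MEM) no-port MEM/MUL
  cy4 -> i5 (mul.MUL) no-port MUL/MUL
  cy5 -> i6 (mulh.MUL) RAW r6
  cy6 -> i7 (or.ALU) tail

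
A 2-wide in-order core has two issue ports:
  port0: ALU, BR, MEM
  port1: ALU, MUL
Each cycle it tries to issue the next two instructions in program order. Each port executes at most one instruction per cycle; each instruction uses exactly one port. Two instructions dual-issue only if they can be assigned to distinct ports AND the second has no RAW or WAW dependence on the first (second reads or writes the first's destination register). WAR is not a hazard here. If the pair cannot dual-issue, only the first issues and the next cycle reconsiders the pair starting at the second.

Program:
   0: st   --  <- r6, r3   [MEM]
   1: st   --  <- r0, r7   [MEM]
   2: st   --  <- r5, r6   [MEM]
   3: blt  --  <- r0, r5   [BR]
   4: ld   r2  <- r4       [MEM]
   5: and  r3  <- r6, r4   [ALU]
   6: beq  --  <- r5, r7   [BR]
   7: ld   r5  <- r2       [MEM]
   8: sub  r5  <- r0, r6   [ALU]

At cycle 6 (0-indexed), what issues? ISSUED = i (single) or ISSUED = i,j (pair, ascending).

[0] i0  st.MEM  -- no-port MEM/MEM
[1] i1  st.MEM  -- no-port MEM/MEM
[2] i2  st.MEM  -- no-port MEM/BR
[3] i3  blt.BR  -- no-port BR/MEM
[4] i4,i5  ld.MEM and.ALU  -- dual
[5] i6  beq.BR  -- no-port BR/MEM
[6] i7  ld.MEM  -- WAW r5
[7] i8  sub.ALU  -- tail

ISSUED = 7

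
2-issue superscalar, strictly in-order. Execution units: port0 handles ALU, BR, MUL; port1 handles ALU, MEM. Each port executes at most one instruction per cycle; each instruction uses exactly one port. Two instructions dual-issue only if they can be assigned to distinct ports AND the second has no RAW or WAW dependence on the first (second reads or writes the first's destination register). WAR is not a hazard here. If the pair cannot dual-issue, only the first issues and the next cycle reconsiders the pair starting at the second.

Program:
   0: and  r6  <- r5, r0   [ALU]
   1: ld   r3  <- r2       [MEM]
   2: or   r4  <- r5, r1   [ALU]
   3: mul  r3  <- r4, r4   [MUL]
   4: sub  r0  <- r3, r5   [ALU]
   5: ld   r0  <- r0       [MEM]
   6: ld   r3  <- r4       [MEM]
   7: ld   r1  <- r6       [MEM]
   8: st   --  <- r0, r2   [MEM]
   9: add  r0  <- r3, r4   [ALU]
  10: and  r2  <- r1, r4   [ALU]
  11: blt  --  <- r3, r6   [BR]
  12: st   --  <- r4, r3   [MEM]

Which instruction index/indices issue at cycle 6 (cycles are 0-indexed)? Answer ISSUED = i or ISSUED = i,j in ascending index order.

[0] i0+i1  and;ld  -- 2-wide
[1] i2  or  -- RAW r4
[2] i3  mul  -- RAW r3
[3] i4  sub  -- RAW+WAW r0
[4] i5  ld  -- no-port MEM/MEM
[5] i6  ld  -- no-port MEM/MEM
[6] i7  ld  -- no-port MEM/MEM
[7] i8+i9  st;add  -- 2-wide
[8] i10+i11  and;blt  -- 2-wide
[9] i12  st  -- tail

ISSUED = 7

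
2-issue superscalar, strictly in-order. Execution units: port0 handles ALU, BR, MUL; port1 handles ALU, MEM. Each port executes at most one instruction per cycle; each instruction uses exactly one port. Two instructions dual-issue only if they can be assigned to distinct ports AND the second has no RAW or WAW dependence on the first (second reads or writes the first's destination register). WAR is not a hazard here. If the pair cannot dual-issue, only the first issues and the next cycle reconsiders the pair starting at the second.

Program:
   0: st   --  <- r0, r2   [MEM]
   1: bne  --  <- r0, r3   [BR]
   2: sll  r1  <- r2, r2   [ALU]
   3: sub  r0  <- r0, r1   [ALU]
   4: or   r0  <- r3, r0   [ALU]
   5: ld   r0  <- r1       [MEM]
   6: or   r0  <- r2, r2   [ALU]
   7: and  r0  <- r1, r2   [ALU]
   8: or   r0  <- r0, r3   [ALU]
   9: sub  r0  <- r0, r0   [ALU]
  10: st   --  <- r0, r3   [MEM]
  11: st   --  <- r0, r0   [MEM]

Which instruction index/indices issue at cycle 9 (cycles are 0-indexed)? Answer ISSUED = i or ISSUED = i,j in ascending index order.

0. st.MEM;bne.BR @i0/i1  | dual
1. sll.ALU @i2  | RAW r1
2. sub.ALU @i3  | RAW+WAW r0
3. or.ALU @i4  | WAW r0
4. ld.MEM @i5  | WAW r0
5. or.ALU @i6  | WAW r0
6. and.ALU @i7  | RAW+WAW r0
7. or.ALU @i8  | RAW+WAW r0
8. sub.ALU @i9  | RAW r0
9. st.MEM @i10  | no-port MEM/MEM
10. st.MEM @i11  | tail

ISSUED = 10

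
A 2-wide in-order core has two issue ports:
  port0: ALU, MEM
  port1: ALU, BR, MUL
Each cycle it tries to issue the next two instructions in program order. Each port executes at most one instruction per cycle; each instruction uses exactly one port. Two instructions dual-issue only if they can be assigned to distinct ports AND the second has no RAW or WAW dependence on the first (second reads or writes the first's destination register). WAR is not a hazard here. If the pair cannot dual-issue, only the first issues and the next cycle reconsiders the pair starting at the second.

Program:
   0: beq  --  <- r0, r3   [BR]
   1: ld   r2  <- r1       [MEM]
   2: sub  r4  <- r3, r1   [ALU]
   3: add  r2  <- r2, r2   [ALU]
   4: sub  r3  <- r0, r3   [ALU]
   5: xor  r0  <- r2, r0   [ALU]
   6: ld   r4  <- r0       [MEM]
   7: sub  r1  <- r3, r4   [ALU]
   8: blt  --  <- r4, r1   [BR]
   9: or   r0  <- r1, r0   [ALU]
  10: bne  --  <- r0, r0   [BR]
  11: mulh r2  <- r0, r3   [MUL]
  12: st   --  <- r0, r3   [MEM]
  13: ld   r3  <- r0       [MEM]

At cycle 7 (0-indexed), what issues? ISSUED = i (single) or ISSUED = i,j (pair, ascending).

0. beq.BR+ld.MEM @i0,i1  | 2-wide
1. sub.ALU+add.ALU @i2,i3  | 2-wide
2. sub.ALU+xor.ALU @i4,i5  | 2-wide
3. ld.MEM @i6  | RAW r4
4. sub.ALU @i7  | RAW r1
5. blt.BR+or.ALU @i8,i9  | 2-wide
6. bne.BR @i10  | no-port BR/MUL
7. mulh.MUL+st.MEM @i11,i12  | 2-wide
8. ld.MEM @i13  | tail

ISSUED = 11,12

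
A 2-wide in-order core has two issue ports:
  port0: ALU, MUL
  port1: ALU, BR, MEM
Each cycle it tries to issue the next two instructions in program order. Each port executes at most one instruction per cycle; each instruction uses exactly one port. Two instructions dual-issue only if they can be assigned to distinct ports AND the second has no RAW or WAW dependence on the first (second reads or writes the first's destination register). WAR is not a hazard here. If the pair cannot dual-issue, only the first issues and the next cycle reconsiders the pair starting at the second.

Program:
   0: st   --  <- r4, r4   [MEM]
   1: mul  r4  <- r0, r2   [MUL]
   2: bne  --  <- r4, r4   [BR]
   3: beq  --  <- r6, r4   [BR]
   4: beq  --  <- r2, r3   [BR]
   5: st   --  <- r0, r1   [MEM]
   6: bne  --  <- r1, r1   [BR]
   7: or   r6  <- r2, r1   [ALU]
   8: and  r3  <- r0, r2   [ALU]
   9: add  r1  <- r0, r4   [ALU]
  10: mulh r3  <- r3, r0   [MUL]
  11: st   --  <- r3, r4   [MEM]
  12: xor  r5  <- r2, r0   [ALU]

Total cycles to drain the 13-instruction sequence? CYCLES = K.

CYCLES = 9

c0: i0&i1 st/mul  dual
c1: i2 bne  no-port BR/BR
c2: i3 beq  no-port BR/BR
c3: i4 beq  no-port BR/MEM
c4: i5 st  no-port MEM/BR
c5: i6&i7 bne/or  dual
c6: i8&i9 and/add  dual
c7: i10 mulh  RAW r3
c8: i11&i12 st/xor  dual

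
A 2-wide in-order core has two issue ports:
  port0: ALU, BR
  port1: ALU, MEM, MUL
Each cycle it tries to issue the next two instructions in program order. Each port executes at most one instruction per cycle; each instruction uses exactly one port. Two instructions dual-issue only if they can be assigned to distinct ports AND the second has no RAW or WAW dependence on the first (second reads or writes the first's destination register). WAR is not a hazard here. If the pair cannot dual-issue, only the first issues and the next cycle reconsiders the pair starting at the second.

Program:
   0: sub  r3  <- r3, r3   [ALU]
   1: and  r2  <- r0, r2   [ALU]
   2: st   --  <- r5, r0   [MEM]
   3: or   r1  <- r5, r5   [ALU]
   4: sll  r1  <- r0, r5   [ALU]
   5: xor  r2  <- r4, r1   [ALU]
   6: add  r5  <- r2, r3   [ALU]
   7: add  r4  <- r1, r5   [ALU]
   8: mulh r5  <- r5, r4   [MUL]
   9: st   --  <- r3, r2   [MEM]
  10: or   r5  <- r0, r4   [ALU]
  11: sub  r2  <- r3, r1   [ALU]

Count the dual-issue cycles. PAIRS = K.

PAIRS = 3

0. sub+and @i0,i1  | dual
1. st+or @i2,i3  | dual
2. sll @i4  | RAW r1
3. xor @i5  | RAW r2
4. add @i6  | RAW r5
5. add @i7  | RAW r4
6. mulh @i8  | no-port MUL/MEM
7. st+or @i9,i10  | dual
8. sub @i11  | tail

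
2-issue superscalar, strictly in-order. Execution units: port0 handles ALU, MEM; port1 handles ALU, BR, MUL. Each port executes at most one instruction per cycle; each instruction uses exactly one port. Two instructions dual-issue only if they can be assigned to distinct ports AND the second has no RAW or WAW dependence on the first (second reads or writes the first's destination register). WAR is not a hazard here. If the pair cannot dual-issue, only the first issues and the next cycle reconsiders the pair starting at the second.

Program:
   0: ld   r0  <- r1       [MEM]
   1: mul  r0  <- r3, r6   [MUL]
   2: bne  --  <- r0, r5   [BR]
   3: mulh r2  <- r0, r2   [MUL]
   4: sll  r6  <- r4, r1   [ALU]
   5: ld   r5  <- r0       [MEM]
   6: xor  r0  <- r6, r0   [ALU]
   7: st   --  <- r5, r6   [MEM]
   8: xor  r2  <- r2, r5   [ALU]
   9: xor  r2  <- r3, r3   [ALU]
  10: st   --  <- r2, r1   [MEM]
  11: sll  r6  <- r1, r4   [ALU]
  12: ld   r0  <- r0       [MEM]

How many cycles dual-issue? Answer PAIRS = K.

t=0 i0:ld ; WAW r0
t=1 i1:mul ; no-port MUL/BR
t=2 i2:bne ; no-port BR/MUL
t=3 i3,i4:mulh/sll ; pair
t=4 i5,i6:ld/xor ; pair
t=5 i7,i8:st/xor ; pair
t=6 i9:xor ; RAW r2
t=7 i10,i11:st/sll ; pair
t=8 i12:ld ; tail

PAIRS = 4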